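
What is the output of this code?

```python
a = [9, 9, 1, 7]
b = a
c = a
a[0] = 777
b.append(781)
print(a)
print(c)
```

Key concept: multiple aliases.
Step by step:
`a = [9, 9, 1, 7]` → a = [9, 9, 1, 7]
`b = a` → b = [9, 9, 1, 7] (same object as a)
`c = a` → c = [9, 9, 1, 7] (same object as a, b)
`a[0] = 777` → a = [777, 9, 1, 7] (same object as b, c); b = [777, 9, 1, 7] (same object as a, c); c = [777, 9, 1, 7] (same object as a, b)
`b.append(781)` → a = [777, 9, 1, 7, 781] (same object as b, c); b = [777, 9, 1, 7, 781] (same object as a, c); c = [777, 9, 1, 7, 781] (same object as a, b)
`print(a)` → prints [777, 9, 1, 7, 781]
`print(c)` → prints [777, 9, 1, 7, 781]

Answer:
[777, 9, 1, 7, 781]
[777, 9, 1, 7, 781]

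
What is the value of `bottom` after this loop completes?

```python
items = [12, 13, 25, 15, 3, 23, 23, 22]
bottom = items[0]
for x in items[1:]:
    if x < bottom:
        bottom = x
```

Minimum of [12, 13, 25, 15, 3, 23, 23, 22]
`bottom` takes the values: 12 → 3

Answer: 3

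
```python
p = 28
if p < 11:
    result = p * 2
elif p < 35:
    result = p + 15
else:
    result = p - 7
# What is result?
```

Trace:
`p = 28` → p = 28
`if p < 11: ...` → p < 11 is False, p < 35 is True → result = 43
So result = 43

Answer: 43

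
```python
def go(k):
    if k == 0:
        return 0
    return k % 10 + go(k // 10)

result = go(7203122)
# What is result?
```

Sum of digits of 7203122: 2 + 2 + 1 + 3 + 0 + 2 + 7 = 17

Answer: 17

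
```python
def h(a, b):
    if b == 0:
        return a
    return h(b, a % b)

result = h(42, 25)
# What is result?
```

h(42, 25) -> h(25, 17) -> h(17, 8) -> h(8, 1) -> h(1, 0) -> 1

Answer: 1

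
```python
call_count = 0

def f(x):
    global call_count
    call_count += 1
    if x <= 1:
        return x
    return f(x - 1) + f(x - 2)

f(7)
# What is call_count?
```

Calls(x) = 1 + Calls(x-1) + Calls(x-2); Calls(0)=Calls(1)=1. For x=7 this gives 41.

Answer: 41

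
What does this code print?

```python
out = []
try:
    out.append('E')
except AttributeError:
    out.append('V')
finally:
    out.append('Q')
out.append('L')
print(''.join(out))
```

Execution trace: 'E' (try body, no exception) → 'Q' (finally) → 'L' (after the try/except). Output: EQL

Answer: EQL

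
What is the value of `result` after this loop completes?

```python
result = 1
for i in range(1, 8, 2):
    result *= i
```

Product of 1, 3, 5, ... up to 7
`result` takes the values: 1 → 3 → 15 → 105

Answer: 105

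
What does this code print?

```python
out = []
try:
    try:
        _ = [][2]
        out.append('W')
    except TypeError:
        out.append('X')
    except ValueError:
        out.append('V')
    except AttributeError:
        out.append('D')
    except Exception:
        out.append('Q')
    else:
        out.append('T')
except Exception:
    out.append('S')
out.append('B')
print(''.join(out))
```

Execution trace: 'Q' (inner except Exception) → 'B' (after the try/except). Output: QB

Answer: QB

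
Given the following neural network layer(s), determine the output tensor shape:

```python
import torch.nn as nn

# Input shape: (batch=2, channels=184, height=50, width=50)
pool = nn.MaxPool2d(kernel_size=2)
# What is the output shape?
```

Input: (2, 184, 50, 50) -> Output: (2, 184, 25, 25)

Answer: (2, 184, 25, 25)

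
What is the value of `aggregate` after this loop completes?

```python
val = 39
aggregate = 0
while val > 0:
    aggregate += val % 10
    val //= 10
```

Sum digits of 39
`aggregate` takes the values: 0 → 9 → 12

Answer: 12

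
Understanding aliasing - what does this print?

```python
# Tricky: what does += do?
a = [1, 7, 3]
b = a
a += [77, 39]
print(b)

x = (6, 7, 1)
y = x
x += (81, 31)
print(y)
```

Key concept: += behavior differs for mutable vs immutable.
Step by step:
`a = [1, 7, 3]` → a = [1, 7, 3]
`b = a` → b = [1, 7, 3] (same object as a)
`a += [77, 39]` → a = [1, 7, 3, 77, 39] (same object as b); b = [1, 7, 3, 77, 39] (same object as a)
`print(b)` → prints [1, 7, 3, 77, 39]
`x = (6, 7, 1)` → x = (6, 7, 1)
`y = x` → y = (6, 7, 1)
`x += (81, 31)` → x = (6, 7, 1, 81, 31)
`print(y)` → prints (6, 7, 1)

Answer:
[1, 7, 3, 77, 39]
(6, 7, 1)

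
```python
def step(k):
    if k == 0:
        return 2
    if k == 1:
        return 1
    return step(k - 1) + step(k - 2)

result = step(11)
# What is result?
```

Build up from base cases: step(0)=2, step(1)=1, step(2)=3, step(3)=4, step(4)=7, step(5)=11, step(6)=18, ..., step(11)=199

Answer: 199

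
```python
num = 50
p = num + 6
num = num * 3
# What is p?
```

Trace:
`num = 50` → num = 50
`p = num + 6` → p = 56
`num = num * 3` → num = 150
So p = 56

Answer: 56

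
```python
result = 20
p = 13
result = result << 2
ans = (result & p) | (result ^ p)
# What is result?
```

Trace:
`result = 20` → result = 20
`p = 13` → p = 13
`result = result << 2` → result = 80
`ans = (result & p) | (result ^ p)` → ans = 93
So result = 80

Answer: 80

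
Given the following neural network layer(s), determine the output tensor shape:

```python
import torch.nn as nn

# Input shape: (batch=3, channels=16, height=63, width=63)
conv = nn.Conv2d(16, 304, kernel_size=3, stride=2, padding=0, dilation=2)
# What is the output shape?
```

Input: (3, 16, 63, 63) -> Output: (3, 304, 30, 30)

Answer: (3, 304, 30, 30)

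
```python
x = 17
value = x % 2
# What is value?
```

Trace:
`x = 17` → x = 17
`value = x % 2` → value = 1
So value = 1

Answer: 1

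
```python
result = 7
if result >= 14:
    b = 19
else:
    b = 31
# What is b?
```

Trace:
`result = 7` → result = 7
`if result >= 14: ...` → result >= 14 is False, take else branch → b = 31
So b = 31

Answer: 31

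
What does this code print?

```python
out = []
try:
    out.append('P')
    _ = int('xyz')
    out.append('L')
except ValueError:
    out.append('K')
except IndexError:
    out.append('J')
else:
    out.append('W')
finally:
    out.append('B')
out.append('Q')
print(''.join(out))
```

Execution trace: 'P' (try body) → 'K' (except ValueError) → 'B' (finally) → 'Q' (after the try/except). Output: PKBQ

Answer: PKBQ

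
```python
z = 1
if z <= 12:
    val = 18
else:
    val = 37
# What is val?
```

Trace:
`z = 1` → z = 1
`if z <= 12: ...` → z <= 12 is True → val = 18
So val = 18

Answer: 18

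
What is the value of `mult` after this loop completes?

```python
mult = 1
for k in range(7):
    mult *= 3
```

3^7 = 2187
`mult` takes the values: 1 → 3 → 9 → 27 → 81 → 243 → 729 → 2187

Answer: 2187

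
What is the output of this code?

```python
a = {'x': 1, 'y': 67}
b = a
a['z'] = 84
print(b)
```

Key concept: dict aliasing.
Step by step:
`a = {'x': 1, 'y': 67}` → a = {'x': 1, 'y': 67}
`b = a` → b = {'x': 1, 'y': 67} (same object as a)
`a['z'] = 84` → a = {'x': 1, 'y': 67, 'z': 84} (same object as b); b = {'x': 1, 'y': 67, 'z': 84} (same object as a)
`print(b)` → prints {'x': 1, 'y': 67, 'z': 84}

Answer: {'x': 1, 'y': 67, 'z': 84}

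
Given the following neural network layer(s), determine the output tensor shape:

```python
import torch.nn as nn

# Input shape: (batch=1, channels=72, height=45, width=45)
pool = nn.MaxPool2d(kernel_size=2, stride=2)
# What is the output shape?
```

Input: (1, 72, 45, 45) -> Output: (1, 72, 22, 22)

Answer: (1, 72, 22, 22)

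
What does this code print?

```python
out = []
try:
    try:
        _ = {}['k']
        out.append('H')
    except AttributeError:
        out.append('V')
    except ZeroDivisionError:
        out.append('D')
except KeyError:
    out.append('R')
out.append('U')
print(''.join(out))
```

Execution trace: 'R' (outer except KeyError) → 'U' (after the try/except). Output: RU

Answer: RU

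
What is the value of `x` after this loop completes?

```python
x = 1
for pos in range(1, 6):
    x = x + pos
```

Start at 1, add 1 through 5
`x` takes the values: 1 → 2 → 4 → 7 → 11 → 16

Answer: 16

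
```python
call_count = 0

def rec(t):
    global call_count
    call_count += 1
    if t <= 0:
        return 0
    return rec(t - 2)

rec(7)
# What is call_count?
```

Linear recursion stepping by 2: 5 calls from t=7 down to ≤0.

Answer: 5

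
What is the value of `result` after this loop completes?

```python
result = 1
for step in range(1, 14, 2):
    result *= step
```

Product of 1, 3, 5, ... up to 13
`result` takes the values: 1 → 3 → 15 → 105 → 945 → 10395 → 135135

Answer: 135135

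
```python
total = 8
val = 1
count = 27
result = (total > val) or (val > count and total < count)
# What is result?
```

Trace:
`total = 8` → total = 8
`val = 1` → val = 1
`count = 27` → count = 27
`result = (total > val) or (val > count and total < count)` → result = True
So result = True

Answer: True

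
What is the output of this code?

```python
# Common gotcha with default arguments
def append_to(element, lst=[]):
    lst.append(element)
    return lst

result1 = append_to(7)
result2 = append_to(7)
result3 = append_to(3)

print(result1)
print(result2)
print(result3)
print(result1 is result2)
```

Key concept: mutable default argument gotcha.
Step by step:
`result1 = append_to(7)` → result1 = [7]
`result2 = append_to(7)` → result1 = [7, 7] (same object as result2); result2 = [7, 7] (same object as result1)
`result3 = append_to(3)` → result1 = [7, 7, 3] (same object as result2, result3); result2 = [7, 7, 3] (same object as result1, result3); result3 = [7, 7, 3] (same object as result1, result2)
`print(result1)` → prints [7, 7, 3]
`print(result2)` → prints [7, 7, 3]
`print(result3)` → prints [7, 7, 3]
`print(result1 is result2)` → prints True

Answer:
[7, 7, 3]
[7, 7, 3]
[7, 7, 3]
True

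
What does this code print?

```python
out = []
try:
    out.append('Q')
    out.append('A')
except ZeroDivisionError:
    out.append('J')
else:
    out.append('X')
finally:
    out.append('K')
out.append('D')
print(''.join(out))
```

Execution trace: 'Q' (try body) → 'A' (try body, no exception) → 'X' (else) → 'K' (finally) → 'D' (after the try/except). Output: QAXKD

Answer: QAXKD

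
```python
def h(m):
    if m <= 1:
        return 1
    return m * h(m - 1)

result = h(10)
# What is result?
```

h(10) = 10 * 9 * 8 * 7 * 6 * 5 * 4 * 3 * 2 * 1 = 3628800

Answer: 3628800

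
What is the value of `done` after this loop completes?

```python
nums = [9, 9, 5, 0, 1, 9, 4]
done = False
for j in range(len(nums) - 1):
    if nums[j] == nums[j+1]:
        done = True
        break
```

Check consecutive duplicates in [9, 9, 5, 0, 1, 9, 4]
`done` takes the values: False → True

Answer: True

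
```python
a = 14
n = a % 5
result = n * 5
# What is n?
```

Trace:
`a = 14` → a = 14
`n = a % 5` → n = 4
`result = n * 5` → result = 20
So n = 4

Answer: 4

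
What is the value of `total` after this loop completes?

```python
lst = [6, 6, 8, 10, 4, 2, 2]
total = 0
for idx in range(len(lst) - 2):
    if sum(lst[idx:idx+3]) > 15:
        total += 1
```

Count windows with sum > 15
`total` takes the values: 0 → 1 → 2 → 3 → 4

Answer: 4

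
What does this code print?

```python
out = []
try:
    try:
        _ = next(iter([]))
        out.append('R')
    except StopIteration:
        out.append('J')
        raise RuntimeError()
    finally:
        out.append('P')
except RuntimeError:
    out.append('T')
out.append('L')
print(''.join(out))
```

Execution trace: 'J' (inner except StopIteration) → 'P' (inner finally) → 'T' (outer except RuntimeError) → 'L' (after the try/except). Output: JPTL

Answer: JPTL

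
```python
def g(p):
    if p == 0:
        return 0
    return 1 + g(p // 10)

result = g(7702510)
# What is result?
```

Count of digits of 7702510: 7

Answer: 7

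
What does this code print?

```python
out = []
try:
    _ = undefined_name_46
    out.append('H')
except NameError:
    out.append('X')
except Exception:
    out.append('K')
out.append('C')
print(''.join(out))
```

Execution trace: 'X' (except NameError) → 'C' (after the try/except). Output: XC

Answer: XC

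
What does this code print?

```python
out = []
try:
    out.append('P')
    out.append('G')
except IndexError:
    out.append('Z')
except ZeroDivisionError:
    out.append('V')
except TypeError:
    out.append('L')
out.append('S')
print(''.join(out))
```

Execution trace: 'P' (try body) → 'G' (try body, no exception) → 'S' (after the try/except). Output: PGS

Answer: PGS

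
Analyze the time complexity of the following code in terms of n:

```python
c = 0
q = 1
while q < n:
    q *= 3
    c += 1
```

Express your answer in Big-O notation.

Each loop level contributes: log n. Multiplying the contributions gives O(log n).

Answer: O(log n)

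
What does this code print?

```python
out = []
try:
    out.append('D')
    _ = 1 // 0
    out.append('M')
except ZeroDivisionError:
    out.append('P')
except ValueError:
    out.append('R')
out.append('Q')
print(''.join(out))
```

Execution trace: 'D' (try body) → 'P' (except ZeroDivisionError) → 'Q' (after the try/except). Output: DPQ

Answer: DPQ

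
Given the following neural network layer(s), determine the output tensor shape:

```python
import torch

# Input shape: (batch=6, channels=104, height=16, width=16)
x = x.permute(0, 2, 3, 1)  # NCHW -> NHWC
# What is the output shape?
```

Input: (6, 104, 16, 16) -> Output: (6, 16, 16, 104)

Answer: (6, 16, 16, 104)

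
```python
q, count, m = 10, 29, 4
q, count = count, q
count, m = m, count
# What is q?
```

Trace:
`q, count, m = 10, 29, 4` → q = 10; count = 29; m = 4
`q, count = count, q` → q = 29; count = 10
`count, m = m, count` → count = 4; m = 10
So q = 29

Answer: 29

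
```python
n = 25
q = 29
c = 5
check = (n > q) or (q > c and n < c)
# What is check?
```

Trace:
`n = 25` → n = 25
`q = 29` → q = 29
`c = 5` → c = 5
`check = (n > q) or (q > c and n < c)` → check = False
So check = False

Answer: False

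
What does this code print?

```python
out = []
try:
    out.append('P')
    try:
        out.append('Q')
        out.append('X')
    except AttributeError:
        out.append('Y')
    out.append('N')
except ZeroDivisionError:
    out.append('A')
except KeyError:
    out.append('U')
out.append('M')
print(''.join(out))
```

Execution trace: 'P' (try body) → 'Q' (inner try body) → 'X' (inner try body, no exception) → 'N' (try body, no exception) → 'M' (after the try/except). Output: PQXNM

Answer: PQXNM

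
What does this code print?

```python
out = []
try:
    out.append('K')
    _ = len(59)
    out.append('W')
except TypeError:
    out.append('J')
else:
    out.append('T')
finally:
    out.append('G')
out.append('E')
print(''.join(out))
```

Execution trace: 'K' (try body) → 'J' (except TypeError) → 'G' (finally) → 'E' (after the try/except). Output: KJGE

Answer: KJGE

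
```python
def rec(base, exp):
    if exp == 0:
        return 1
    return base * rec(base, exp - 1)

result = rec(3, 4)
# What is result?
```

rec(3, 4) = 3 * 3 * 3 * 3 = 81

Answer: 81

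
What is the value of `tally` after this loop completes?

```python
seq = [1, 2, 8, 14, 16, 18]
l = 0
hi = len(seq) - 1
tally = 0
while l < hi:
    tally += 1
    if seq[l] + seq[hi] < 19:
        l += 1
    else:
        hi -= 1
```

Steps to find pair summing to 19
`tally` takes the values: 0 → 1 → 2 → 3 → 4 → 5

Answer: 5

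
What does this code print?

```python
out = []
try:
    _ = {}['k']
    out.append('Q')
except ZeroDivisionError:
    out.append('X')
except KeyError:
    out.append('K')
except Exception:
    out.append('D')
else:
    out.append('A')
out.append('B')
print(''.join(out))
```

Execution trace: 'K' (except KeyError) → 'B' (after the try/except). Output: KB

Answer: KB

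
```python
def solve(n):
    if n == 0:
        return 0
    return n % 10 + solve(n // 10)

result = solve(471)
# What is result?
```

Sum of digits of 471: 1 + 7 + 4 = 12

Answer: 12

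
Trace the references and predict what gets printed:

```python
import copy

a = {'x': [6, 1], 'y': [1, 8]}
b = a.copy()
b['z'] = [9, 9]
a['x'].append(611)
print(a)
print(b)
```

Key concept: shallow copy of dict with mutable values.
Step by step:
`a = {'x': [6, 1], 'y': [1, 8]}` → a = {'x': [6, 1], 'y': [1, 8]}
`b = a.copy()` → b = {'x': [6, 1], 'y': [1, 8]}
`b['z'] = [9, 9]` → b = {'x': [6, 1], 'y': [1, 8], 'z': [9, 9]}
`a['x'].append(611)` → a = {'x': [6, 1, 611], 'y': [1, 8]}; b = {'x': [6, 1, 611], 'y': [1, 8], 'z': [9, 9]}
`print(a)` → prints {'x': [6, 1, 611], 'y': [1, 8]}
`print(b)` → prints {'x': [6, 1, 611], 'y': [1, 8], 'z': [9, 9]}

Answer:
{'x': [6, 1, 611], 'y': [1, 8]}
{'x': [6, 1, 611], 'y': [1, 8], 'z': [9, 9]}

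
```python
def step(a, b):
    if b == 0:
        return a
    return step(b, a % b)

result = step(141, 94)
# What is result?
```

step(141, 94) -> step(94, 47) -> step(47, 0) -> 47

Answer: 47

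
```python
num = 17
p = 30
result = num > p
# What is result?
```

Trace:
`num = 17` → num = 17
`p = 30` → p = 30
`result = num > p` → result = False
So result = False

Answer: False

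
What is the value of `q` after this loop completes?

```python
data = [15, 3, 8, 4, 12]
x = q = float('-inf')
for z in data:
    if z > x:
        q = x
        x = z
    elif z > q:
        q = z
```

Second largest (with repeats) in [15, 3, 8, 4, 12]
`q` takes the values: -inf → 3 → 8 → 12

Answer: 12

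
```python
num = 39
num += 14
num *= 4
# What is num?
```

Trace:
`num = 39` → num = 39
`num += 14` → num = 53
`num *= 4` → num = 212
So num = 212

Answer: 212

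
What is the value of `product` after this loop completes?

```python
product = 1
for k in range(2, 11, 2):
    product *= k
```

Product of even numbers 2 to 10
`product` takes the values: 1 → 2 → 8 → 48 → 384 → 3840

Answer: 3840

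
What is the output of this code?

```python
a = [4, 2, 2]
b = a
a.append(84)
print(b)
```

Key concept: basic list aliasing.
Step by step:
`a = [4, 2, 2]` → a = [4, 2, 2]
`b = a` → b = [4, 2, 2] (same object as a)
`a.append(84)` → a = [4, 2, 2, 84] (same object as b); b = [4, 2, 2, 84] (same object as a)
`print(b)` → prints [4, 2, 2, 84]

Answer: [4, 2, 2, 84]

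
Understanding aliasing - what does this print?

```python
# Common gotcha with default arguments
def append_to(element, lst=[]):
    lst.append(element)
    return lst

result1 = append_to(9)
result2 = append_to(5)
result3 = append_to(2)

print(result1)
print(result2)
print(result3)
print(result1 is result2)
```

Key concept: mutable default argument gotcha.
Step by step:
`result1 = append_to(9)` → result1 = [9]
`result2 = append_to(5)` → result1 = [9, 5] (same object as result2); result2 = [9, 5] (same object as result1)
`result3 = append_to(2)` → result1 = [9, 5, 2] (same object as result2, result3); result2 = [9, 5, 2] (same object as result1, result3); result3 = [9, 5, 2] (same object as result1, result2)
`print(result1)` → prints [9, 5, 2]
`print(result2)` → prints [9, 5, 2]
`print(result3)` → prints [9, 5, 2]
`print(result1 is result2)` → prints True

Answer:
[9, 5, 2]
[9, 5, 2]
[9, 5, 2]
True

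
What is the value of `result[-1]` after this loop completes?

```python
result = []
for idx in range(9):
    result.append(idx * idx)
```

Last element of squares 0 to 8
`result` takes the values: [] → [0] → [0, 1] → [0, 1, 4] → [0, 1, 4, 9] → [0, 1, 4, 9, 16] → [0, 1, 4, 9, 16, 25] → [0, 1, 4, 9, 16, 25, 36] → [0, 1, 4, 9, 16, 25, 36, 49] → [0, 1, 4, 9, 16, 25, 36, 49, 64]
So `result[-1]` = 64

Answer: 64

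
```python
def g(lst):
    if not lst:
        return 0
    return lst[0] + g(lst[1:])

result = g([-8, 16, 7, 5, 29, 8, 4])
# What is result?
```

(-8) + 16 + 7 + 5 + 29 + 8 + 4 + 0 = 61

Answer: 61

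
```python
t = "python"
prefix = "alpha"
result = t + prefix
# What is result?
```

Trace:
`t = "python"` → t = 'python'
`prefix = "alpha"` → prefix = 'alpha'
`result = t + prefix` → result = 'pythonalpha'
So result = 'pythonalpha'

Answer: 'pythonalpha'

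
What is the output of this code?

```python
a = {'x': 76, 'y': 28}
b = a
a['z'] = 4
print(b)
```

Key concept: dict aliasing.
Step by step:
`a = {'x': 76, 'y': 28}` → a = {'x': 76, 'y': 28}
`b = a` → b = {'x': 76, 'y': 28} (same object as a)
`a['z'] = 4` → a = {'x': 76, 'y': 28, 'z': 4} (same object as b); b = {'x': 76, 'y': 28, 'z': 4} (same object as a)
`print(b)` → prints {'x': 76, 'y': 28, 'z': 4}

Answer: {'x': 76, 'y': 28, 'z': 4}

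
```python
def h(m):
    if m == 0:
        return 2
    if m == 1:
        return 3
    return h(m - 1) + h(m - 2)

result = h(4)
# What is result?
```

Build up from base cases: h(0)=2, h(1)=3, h(2)=5, h(3)=8, h(4)=13

Answer: 13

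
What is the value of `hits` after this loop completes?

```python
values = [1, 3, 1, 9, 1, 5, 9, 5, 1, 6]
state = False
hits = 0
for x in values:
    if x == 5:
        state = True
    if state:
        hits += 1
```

Count elements after first 5 in [1, 3, 1, 9, 1, 5, 9, 5, 1, 6]
`hits` takes the values: 0 → 1 → 2 → 3 → 4 → 5

Answer: 5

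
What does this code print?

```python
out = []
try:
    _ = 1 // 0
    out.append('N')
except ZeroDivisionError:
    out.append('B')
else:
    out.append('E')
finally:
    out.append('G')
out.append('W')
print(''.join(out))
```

Execution trace: 'B' (except ZeroDivisionError) → 'G' (finally) → 'W' (after the try/except). Output: BGW

Answer: BGW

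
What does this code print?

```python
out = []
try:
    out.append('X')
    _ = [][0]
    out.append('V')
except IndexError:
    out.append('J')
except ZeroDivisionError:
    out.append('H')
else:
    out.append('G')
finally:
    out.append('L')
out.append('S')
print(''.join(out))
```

Execution trace: 'X' (try body) → 'J' (except IndexError) → 'L' (finally) → 'S' (after the try/except). Output: XJLS

Answer: XJLS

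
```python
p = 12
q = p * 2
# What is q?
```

Trace:
`p = 12` → p = 12
`q = p * 2` → q = 24
So q = 24

Answer: 24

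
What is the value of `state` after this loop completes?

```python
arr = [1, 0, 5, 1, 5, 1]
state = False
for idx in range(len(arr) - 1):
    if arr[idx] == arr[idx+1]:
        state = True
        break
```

Check consecutive duplicates in [1, 0, 5, 1, 5, 1]
`state` takes the values: False

Answer: False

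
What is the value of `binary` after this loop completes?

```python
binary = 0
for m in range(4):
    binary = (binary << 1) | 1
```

Build 4 consecutive 1-bits: 0b1111
`binary` takes the values: 0 → 1 → 3 → 7 → 15

Answer: 15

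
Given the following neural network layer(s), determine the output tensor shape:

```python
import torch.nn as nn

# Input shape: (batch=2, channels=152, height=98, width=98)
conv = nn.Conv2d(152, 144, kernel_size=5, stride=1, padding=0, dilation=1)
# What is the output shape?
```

Input: (2, 152, 98, 98) -> Output: (2, 144, 94, 94)

Answer: (2, 144, 94, 94)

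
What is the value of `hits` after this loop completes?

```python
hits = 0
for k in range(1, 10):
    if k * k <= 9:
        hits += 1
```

Count numbers where k² ≤ 9
`hits` takes the values: 0 → 1 → 2 → 3

Answer: 3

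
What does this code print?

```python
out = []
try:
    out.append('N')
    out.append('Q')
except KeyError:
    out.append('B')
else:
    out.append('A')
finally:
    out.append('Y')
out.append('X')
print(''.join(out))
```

Execution trace: 'N' (try body) → 'Q' (try body, no exception) → 'A' (else) → 'Y' (finally) → 'X' (after the try/except). Output: NQAYX

Answer: NQAYX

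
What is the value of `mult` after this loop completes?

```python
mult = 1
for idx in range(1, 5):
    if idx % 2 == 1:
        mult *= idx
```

Product of odd numbers 1 to 4
`mult` takes the values: 1 → 3

Answer: 3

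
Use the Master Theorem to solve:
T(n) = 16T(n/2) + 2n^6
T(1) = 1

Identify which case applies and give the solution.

a=16, b=2, f(n)=2n^6. log_2(16) = 4. Since c=6 > 4 and the regularity condition holds (16(n/2)^6 = (16/2^6)n^6 with 16/2^6 < 1), Case 3 applies: T(n) = Θ(f(n)) = O(n^6).

Answer: O(n^6) - Case 3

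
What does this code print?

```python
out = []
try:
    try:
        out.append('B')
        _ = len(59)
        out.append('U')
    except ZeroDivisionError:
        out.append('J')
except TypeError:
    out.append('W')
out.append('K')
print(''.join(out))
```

Execution trace: 'B' (try body) → 'W' (outer except TypeError) → 'K' (after the try/except). Output: BWK

Answer: BWK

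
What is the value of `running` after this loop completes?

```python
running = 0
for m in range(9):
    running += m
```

Sum of 0 to 8 = 36
`running` takes the values: 0 → 1 → 3 → 6 → 10 → 15 → 21 → 28 → 36

Answer: 36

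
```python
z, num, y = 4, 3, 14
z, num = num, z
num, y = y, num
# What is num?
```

Trace:
`z, num, y = 4, 3, 14` → z = 4; num = 3; y = 14
`z, num = num, z` → z = 3; num = 4
`num, y = y, num` → num = 14; y = 4
So num = 14

Answer: 14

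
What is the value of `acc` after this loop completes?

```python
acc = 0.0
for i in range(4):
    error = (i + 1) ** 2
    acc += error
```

Sum of squared losses 1² + 2² + ... + 4²
`acc` takes the values: 0.0 → 1.0 → 5.0 → 14.0 → 30.0

Answer: 30.0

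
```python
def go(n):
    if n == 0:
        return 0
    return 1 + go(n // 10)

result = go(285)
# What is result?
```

Count of digits of 285: 3

Answer: 3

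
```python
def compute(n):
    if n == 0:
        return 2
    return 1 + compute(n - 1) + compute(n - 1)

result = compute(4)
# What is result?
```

compute(n) = 1 + 2·compute(n-1), compute(0)=2. Closed form: (2+1)·2^4 - 1 = 47.

Answer: 47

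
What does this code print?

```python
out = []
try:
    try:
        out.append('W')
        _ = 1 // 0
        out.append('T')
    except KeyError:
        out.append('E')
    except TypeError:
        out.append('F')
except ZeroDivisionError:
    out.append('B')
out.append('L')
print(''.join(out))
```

Execution trace: 'W' (try body) → 'B' (outer except ZeroDivisionError) → 'L' (after the try/except). Output: WBL

Answer: WBL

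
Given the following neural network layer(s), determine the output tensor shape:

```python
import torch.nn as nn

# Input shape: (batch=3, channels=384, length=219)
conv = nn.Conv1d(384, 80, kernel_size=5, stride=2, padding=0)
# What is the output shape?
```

Input: (3, 384, 219) -> Output: (3, 80, 108)

Answer: (3, 80, 108)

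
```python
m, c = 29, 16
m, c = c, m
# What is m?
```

Trace:
`m, c = 29, 16` → m = 29; c = 16
`m, c = c, m` → m = 16; c = 29
So m = 16

Answer: 16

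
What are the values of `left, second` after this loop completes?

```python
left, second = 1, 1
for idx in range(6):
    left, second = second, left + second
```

Fibonacci: after 6 iterations
`left, second` takes the values: (1, 1) → (1, 2) → (2, 3) → (3, 5) → (5, 8) → (8, 13) → (13, 21)

Answer: 13, 21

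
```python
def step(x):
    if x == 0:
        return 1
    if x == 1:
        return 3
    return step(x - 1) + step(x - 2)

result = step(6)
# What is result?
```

Build up from base cases: step(0)=1, step(1)=3, step(2)=4, step(3)=7, step(4)=11, step(5)=18, step(6)=29

Answer: 29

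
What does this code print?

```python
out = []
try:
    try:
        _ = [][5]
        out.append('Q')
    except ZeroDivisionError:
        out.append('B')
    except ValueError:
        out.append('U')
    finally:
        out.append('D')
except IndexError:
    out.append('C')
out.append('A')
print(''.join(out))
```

Execution trace: 'D' (finally) → 'C' (outer except IndexError) → 'A' (after the try/except). Output: DCA

Answer: DCA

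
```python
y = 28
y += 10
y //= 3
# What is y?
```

Trace:
`y = 28` → y = 28
`y += 10` → y = 38
`y //= 3` → y = 12
So y = 12

Answer: 12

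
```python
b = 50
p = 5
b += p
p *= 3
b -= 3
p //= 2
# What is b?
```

Trace:
`b = 50` → b = 50
`p = 5` → p = 5
`b += p` → b = 55
`p *= 3` → p = 15
`b -= 3` → b = 52
`p //= 2` → p = 7
So b = 52

Answer: 52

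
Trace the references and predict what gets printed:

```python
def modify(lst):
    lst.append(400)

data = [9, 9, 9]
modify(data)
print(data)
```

Key concept: function modifies passed list.
Step by step:
`data = [9, 9, 9]` → data = [9, 9, 9]
`modify(data)` → data = [9, 9, 9, 400]
`print(data)` → prints [9, 9, 9, 400]

Answer: [9, 9, 9, 400]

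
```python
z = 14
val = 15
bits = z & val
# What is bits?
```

Trace:
`z = 14` → z = 14
`val = 15` → val = 15
`bits = z & val` → bits = 14
So bits = 14

Answer: 14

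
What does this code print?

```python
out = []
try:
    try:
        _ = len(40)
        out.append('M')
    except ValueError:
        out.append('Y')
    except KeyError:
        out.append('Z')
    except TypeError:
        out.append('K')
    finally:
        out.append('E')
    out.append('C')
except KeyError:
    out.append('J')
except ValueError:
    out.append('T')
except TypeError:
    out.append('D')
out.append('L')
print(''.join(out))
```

Execution trace: 'K' (inner except TypeError) → 'E' (inner finally) → 'C' (try body, no exception) → 'L' (after the try/except). Output: KECL

Answer: KECL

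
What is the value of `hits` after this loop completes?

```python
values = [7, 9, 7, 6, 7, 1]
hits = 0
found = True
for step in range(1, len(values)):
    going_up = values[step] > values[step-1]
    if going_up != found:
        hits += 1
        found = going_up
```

Count direction changes in [7, 9, 7, 6, 7, 1]
`hits` takes the values: 0 → 1 → 2 → 3

Answer: 3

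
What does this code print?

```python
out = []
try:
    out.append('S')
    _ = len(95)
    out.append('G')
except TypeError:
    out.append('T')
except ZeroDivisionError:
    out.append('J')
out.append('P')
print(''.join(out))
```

Execution trace: 'S' (try body) → 'T' (except TypeError) → 'P' (after the try/except). Output: STP

Answer: STP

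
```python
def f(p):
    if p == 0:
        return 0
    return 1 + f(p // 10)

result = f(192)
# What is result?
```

Count of digits of 192: 3

Answer: 3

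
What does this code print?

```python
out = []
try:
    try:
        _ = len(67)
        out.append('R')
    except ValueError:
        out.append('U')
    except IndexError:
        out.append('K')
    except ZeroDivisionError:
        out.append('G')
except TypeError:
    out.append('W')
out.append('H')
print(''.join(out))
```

Execution trace: 'W' (outer except TypeError) → 'H' (after the try/except). Output: WH

Answer: WH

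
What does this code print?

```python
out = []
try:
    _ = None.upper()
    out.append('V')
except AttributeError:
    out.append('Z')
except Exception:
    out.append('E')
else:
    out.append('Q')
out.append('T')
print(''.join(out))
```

Execution trace: 'Z' (except AttributeError) → 'T' (after the try/except). Output: ZT

Answer: ZT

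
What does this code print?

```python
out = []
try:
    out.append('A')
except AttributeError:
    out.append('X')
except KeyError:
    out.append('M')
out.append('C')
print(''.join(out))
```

Execution trace: 'A' (try body, no exception) → 'C' (after the try/except). Output: AC

Answer: AC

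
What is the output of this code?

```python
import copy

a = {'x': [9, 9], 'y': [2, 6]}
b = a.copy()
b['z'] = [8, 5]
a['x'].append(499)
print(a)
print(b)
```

Key concept: shallow copy of dict with mutable values.
Step by step:
`a = {'x': [9, 9], 'y': [2, 6]}` → a = {'x': [9, 9], 'y': [2, 6]}
`b = a.copy()` → b = {'x': [9, 9], 'y': [2, 6]}
`b['z'] = [8, 5]` → b = {'x': [9, 9], 'y': [2, 6], 'z': [8, 5]}
`a['x'].append(499)` → a = {'x': [9, 9, 499], 'y': [2, 6]}; b = {'x': [9, 9, 499], 'y': [2, 6], 'z': [8, 5]}
`print(a)` → prints {'x': [9, 9, 499], 'y': [2, 6]}
`print(b)` → prints {'x': [9, 9, 499], 'y': [2, 6], 'z': [8, 5]}

Answer:
{'x': [9, 9, 499], 'y': [2, 6]}
{'x': [9, 9, 499], 'y': [2, 6], 'z': [8, 5]}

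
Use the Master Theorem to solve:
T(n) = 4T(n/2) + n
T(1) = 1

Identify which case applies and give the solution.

a=4, b=2, f(n)=n. log_2(4) = 2. Since c=1 < 2, Case 1 applies: T(n) = Θ(n^log_b(a)) = O(n^2).

Answer: O(n^2) - Case 1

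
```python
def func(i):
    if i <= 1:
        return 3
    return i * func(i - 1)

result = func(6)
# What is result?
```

func(6) = 6 * 5 * 4 * 3 * 2 * 3 = 2160

Answer: 2160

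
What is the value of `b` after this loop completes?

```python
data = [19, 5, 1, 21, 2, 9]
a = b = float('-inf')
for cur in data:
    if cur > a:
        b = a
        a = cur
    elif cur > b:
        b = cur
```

Second largest (with repeats) in [19, 5, 1, 21, 2, 9]
`b` takes the values: -inf → 5 → 19

Answer: 19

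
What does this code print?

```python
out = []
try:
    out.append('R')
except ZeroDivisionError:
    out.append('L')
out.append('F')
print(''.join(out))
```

Execution trace: 'R' (try body, no exception) → 'F' (after the try/except). Output: RF

Answer: RF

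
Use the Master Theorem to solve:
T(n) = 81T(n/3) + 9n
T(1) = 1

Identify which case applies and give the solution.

a=81, b=3, f(n)=9n. log_3(81) = 4. Since c=1 < 4, Case 1 applies: T(n) = Θ(n^log_b(a)) = O(n^4).

Answer: O(n^4) - Case 1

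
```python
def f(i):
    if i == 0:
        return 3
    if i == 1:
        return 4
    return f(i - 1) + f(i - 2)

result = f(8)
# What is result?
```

Build up from base cases: f(0)=3, f(1)=4, f(2)=7, f(3)=11, f(4)=18, f(5)=29, f(6)=47, ..., f(8)=123

Answer: 123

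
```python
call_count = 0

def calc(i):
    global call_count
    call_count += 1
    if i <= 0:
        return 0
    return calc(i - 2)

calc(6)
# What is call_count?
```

Linear recursion stepping by 2: 4 calls from i=6 down to ≤0.

Answer: 4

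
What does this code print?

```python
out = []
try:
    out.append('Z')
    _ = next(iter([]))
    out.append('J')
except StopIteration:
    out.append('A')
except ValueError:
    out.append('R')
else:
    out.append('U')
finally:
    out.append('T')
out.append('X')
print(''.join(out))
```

Execution trace: 'Z' (try body) → 'A' (except StopIteration) → 'T' (finally) → 'X' (after the try/except). Output: ZATX

Answer: ZATX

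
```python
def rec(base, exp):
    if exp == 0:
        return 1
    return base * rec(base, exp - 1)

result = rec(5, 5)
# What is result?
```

rec(5, 5) = 5 * 5 * 5 * 5 * 5 = 3125

Answer: 3125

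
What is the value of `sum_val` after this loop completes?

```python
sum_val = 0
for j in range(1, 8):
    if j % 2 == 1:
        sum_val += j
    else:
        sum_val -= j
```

Add odd, subtract even
`sum_val` takes the values: 0 → 1 → -1 → 2 → -2 → 3 → -3 → 4

Answer: 4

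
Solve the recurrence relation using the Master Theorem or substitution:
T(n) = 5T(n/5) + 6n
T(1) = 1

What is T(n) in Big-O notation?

By Master Theorem: a=5, b=5, f(n)=6n. Since log_5(5) = 1 and f(n) = Θ(n^1), Case 2 applies. T(n) = O(n log n).

Answer: O(n log n)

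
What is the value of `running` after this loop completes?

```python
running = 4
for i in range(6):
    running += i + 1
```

Start at 4, add 1 to 6 = 25
`running` takes the values: 4 → 5 → 7 → 10 → 14 → 19 → 25

Answer: 25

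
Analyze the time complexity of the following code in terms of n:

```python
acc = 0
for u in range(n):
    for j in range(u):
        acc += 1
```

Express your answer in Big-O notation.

Each loop level contributes: n × n. Multiplying the contributions gives O(n^2).

Answer: O(n^2)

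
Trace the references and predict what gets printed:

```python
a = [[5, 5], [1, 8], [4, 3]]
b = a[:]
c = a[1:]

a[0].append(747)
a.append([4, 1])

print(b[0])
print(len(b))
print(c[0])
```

Key concept: slice with nested mutation.
Step by step:
`a = [[5, 5], [1, 8], [4, 3]]` → a = [[5, 5], [1, 8], [4, 3]]
`b = a[:]` → b = [[5, 5], [1, 8], [4, 3]]
`c = a[1:]` → c = [[1, 8], [4, 3]]
`a[0].append(747)` → a = [[5, 5, 747], [1, 8], [4, 3]]; b = [[5, 5, 747], [1, 8], [4, 3]]
`a.append([4, 1])` → a = [[5, 5, 747], [1, 8], [4, 3], [4, 1]]
`print(b[0])` → prints [5, 5, 747]
`print(len(b))` → prints 3
`print(c[0])` → prints [1, 8]

Answer:
[5, 5, 747]
3
[1, 8]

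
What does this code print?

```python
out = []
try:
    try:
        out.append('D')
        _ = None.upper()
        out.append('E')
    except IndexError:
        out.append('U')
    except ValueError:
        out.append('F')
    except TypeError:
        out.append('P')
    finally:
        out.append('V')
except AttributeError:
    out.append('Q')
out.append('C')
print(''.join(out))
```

Execution trace: 'D' (try body) → 'V' (finally) → 'Q' (outer except AttributeError) → 'C' (after the try/except). Output: DVQC

Answer: DVQC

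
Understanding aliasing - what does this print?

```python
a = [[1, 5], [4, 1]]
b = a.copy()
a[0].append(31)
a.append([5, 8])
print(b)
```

Key concept: shallow copy with nested lists.
Step by step:
`a = [[1, 5], [4, 1]]` → a = [[1, 5], [4, 1]]
`b = a.copy()` → b = [[1, 5], [4, 1]]
`a[0].append(31)` → a = [[1, 5, 31], [4, 1]]; b = [[1, 5, 31], [4, 1]]
`a.append([5, 8])` → a = [[1, 5, 31], [4, 1], [5, 8]]
`print(b)` → prints [[1, 5, 31], [4, 1]]

Answer: [[1, 5, 31], [4, 1]]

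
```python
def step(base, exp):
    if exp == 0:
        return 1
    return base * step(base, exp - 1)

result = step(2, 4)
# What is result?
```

step(2, 4) = 2 * 2 * 2 * 2 = 16

Answer: 16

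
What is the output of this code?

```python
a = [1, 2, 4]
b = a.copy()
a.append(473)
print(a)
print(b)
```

Key concept: list.copy() creates independent copy.
Step by step:
`a = [1, 2, 4]` → a = [1, 2, 4]
`b = a.copy()` → b = [1, 2, 4]
`a.append(473)` → a = [1, 2, 4, 473]
`print(a)` → prints [1, 2, 4, 473]
`print(b)` → prints [1, 2, 4]

Answer:
[1, 2, 4, 473]
[1, 2, 4]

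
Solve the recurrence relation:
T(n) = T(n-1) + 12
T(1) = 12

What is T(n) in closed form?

Unrolling: T(n) = T(1) + 12·(n-1) = 12 + 12(n-1) = 12n.

Answer: T(n) = 12n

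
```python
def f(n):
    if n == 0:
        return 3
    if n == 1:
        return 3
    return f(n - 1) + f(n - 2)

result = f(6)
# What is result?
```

Build up from base cases: f(0)=3, f(1)=3, f(2)=6, f(3)=9, f(4)=15, f(5)=24, f(6)=39

Answer: 39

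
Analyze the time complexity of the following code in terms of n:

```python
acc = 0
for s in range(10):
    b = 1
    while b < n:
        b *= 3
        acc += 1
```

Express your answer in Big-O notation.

Each loop level contributes: 1 × log n. Multiplying the contributions gives O(log n).

Answer: O(log n)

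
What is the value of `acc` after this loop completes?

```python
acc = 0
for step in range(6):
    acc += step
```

Sum of 0 to 5 = 15
`acc` takes the values: 0 → 1 → 3 → 6 → 10 → 15

Answer: 15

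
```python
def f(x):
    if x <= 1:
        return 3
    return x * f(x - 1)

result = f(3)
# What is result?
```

f(3) = 3 * 2 * 3 = 18

Answer: 18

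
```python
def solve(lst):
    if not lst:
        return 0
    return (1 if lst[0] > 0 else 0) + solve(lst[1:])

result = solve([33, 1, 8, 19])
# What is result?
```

Count of positive elements in [33, 1, 8, 19] = 4

Answer: 4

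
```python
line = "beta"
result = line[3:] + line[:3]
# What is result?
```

Trace:
`line = "beta"` → line = 'beta'
`result = line[3:] + line[:3]` → result = 'abet'
So result = 'abet'

Answer: 'abet'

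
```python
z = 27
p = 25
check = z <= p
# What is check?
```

Trace:
`z = 27` → z = 27
`p = 25` → p = 25
`check = z <= p` → check = False
So check = False

Answer: False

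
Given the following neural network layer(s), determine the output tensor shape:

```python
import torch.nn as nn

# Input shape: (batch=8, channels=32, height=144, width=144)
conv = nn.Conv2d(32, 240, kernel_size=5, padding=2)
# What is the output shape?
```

Input: (8, 32, 144, 144) -> Output: (8, 240, 144, 144)

Answer: (8, 240, 144, 144)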